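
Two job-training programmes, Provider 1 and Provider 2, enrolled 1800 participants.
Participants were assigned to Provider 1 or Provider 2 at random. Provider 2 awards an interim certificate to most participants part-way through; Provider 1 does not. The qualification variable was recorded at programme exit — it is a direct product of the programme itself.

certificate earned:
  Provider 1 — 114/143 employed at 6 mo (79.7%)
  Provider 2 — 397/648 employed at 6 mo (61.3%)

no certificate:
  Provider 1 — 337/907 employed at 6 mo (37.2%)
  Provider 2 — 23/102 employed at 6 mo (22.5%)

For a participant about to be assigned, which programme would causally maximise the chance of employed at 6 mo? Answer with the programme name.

The stratified and pooled comparisons disagree (Provider 1 wins within each qualification attained during the programme; Provider 2 wins overall), so the answer turns on the causal role of qualification attained during the programme.
Qualification attained during the programme here is a post-treatment variable shaped by the programme; conditioning on it would introduce bias rather than remove it. The overall comparison is the causal one.
Pooled: Provider 1 43.0% vs Provider 2 56.0%; Provider 2 is higher overall.

Provider 2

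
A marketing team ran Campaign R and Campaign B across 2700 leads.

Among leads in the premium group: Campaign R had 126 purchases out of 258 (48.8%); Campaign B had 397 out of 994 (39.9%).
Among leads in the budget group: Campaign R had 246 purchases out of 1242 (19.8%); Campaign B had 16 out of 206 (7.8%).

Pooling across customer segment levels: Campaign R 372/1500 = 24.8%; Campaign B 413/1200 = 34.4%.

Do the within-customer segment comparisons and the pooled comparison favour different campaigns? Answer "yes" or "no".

yes

Within each customer segment level (premium 48.8% vs 39.9%; budget 19.8% vs 7.8%), Campaign R has the higher rate every time. Pooled: 24.8% vs 34.4% — Campaign B has the higher rate overall. The two comparisons disagree.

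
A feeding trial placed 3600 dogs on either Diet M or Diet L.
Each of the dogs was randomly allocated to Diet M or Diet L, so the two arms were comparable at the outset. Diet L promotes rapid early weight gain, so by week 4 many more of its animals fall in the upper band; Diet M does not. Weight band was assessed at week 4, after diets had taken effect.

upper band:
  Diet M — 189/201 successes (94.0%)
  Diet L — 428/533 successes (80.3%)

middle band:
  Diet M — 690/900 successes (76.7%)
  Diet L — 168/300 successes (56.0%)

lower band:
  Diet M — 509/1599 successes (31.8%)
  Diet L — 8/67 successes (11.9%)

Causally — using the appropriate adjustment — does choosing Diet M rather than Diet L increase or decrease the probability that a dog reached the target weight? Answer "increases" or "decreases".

decreases

Diet M is higher inside every week-4 weight band stratum but Diet L is higher in aggregate. Whether to stratify depends on how week-4 weight band relates to the diet.
Week-4 weight band is downstream of the diet. One should not condition on a consequence of treatment, so the overall rates are the right comparison.
Pooled: Diet M 51.4% vs Diet L 67.1%; Diet L is higher overall.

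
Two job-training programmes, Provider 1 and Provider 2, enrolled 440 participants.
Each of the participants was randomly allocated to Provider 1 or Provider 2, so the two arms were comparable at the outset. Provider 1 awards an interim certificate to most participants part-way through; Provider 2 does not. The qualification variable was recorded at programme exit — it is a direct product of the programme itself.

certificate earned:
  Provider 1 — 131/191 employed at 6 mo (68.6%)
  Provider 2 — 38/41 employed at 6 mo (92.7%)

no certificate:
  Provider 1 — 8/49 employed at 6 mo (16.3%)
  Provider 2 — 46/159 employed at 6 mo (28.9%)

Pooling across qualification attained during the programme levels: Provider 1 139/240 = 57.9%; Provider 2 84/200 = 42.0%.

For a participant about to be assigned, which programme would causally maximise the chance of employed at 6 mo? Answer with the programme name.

Provider 1

Qualification attained during the programme is recorded after the programme and is itself shifted by it — it sits on the causal path from programme to outcome. Conditioning on a mediator would strip out part of the effect we want; the pooled comparison gives the total causal effect.
Pooled: Provider 1 57.9% vs Provider 2 42.0%; Provider 1 is higher overall.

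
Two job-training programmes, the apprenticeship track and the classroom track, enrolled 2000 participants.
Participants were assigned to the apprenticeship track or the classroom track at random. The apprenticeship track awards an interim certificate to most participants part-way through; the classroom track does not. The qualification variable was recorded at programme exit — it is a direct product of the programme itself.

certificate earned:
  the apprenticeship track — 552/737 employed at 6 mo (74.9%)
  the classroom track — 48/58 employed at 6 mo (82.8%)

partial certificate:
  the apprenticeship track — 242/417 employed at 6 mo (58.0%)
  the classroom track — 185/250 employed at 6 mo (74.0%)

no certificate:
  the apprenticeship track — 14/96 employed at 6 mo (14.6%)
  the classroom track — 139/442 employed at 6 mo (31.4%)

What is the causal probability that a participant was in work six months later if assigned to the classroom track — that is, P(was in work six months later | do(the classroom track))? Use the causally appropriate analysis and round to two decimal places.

Qualification attained during the programme is downstream of the programme. One should not condition on a consequence of treatment, so the overall rates are the right comparison.
So P(outcome | do(the classroom track)) is just the pooled rate for the classroom track: 372/750 = 0.496.

0.50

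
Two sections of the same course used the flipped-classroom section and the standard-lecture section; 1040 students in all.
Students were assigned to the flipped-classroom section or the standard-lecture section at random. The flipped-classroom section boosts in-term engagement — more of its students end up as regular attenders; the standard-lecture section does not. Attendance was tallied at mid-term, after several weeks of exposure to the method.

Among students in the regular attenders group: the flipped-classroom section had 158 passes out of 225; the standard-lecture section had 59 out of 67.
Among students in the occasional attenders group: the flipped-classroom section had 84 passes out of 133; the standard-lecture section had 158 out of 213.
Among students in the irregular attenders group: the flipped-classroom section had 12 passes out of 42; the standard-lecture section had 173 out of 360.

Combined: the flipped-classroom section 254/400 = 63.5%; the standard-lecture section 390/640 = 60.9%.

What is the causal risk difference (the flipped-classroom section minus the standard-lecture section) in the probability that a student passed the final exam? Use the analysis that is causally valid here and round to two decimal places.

+0.03

Because the teaching method influences mid-term attendance, mid-term attendance is a post-treatment mediator, not a confounder. Stratifying on it would bias the estimate; the causal effect is the crude pooled difference.
The causal difference is the pooled difference: 0.635 − 0.609 = +0.026.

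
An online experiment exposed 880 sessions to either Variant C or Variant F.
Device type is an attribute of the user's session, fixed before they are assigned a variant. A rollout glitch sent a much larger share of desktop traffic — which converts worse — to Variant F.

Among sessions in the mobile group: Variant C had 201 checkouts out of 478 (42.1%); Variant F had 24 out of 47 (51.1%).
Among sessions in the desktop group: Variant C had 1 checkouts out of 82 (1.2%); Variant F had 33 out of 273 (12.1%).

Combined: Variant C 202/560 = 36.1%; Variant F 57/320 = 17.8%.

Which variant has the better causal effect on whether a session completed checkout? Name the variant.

Variant F is higher inside every device type stratum but Variant C is higher in aggregate. Whether to stratify depends on how device type relates to the variant.
Device type satisfies the back-door criterion: it is not a descendant of the variant, and it blocks the spurious path from variant to outcome. Adjusting for it (i.e., using the within-device type rates) gives the causal effect.
Within each level — mobile: 42.1% vs 51.1%; desktop: 1.2% vs 12.1% — Variant F is higher every time.

Variant F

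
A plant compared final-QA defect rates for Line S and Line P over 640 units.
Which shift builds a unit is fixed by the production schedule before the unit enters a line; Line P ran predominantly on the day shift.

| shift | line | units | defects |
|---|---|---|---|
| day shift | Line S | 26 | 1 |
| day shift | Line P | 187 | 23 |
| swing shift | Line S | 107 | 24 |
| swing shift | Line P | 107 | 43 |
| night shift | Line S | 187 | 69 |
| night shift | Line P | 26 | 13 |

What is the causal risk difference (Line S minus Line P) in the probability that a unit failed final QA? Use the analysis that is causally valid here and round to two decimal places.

The stratified and pooled comparisons disagree (Line S wins within each shift; Line P wins overall), so the answer turns on the causal role of shift.
Since shift is a pre-existing factor (not a product of the line) and it affects the outcome on its own, it is a confounder. The stratified rates, not the pooled rate, identify the causal effect.
Adjusting over the population distribution of shift: 0.333·(0.038−0.123) + 0.334·(0.224−0.402) + 0.333·(0.369−0.500) = -0.131.

-0.13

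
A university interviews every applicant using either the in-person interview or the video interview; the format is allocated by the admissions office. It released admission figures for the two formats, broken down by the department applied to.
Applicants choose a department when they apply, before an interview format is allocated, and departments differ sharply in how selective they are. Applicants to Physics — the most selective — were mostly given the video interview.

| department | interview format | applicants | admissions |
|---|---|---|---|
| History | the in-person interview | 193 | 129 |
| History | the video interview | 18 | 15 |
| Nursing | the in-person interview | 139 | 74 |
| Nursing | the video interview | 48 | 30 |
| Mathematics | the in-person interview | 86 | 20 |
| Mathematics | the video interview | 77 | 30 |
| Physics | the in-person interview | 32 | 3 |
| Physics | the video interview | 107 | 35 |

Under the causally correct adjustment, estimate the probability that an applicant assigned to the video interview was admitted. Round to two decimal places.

Department is set before the interview format has any effect — it is not caused by the interview format — and it independently drives the outcome. That makes it a confounder, so the causal comparison is within department levels.
Standardising the video interview to the population department mix: 0.301·15/18 + 0.267·30/48 + 0.233·30/77 + 0.199·35/107 = 0.574.

0.57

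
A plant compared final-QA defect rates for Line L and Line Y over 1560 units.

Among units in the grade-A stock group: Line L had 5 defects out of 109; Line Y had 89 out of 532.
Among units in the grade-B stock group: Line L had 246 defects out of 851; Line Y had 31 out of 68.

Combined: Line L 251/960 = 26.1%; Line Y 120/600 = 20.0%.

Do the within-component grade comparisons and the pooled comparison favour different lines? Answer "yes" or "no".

yes

Within each component grade level (grade-A stock 4.6% vs 16.7%; grade-B stock 28.9% vs 45.6%), Line L has the lower rate every time. Pooled: 26.1% vs 20.0% — Line Y has the lower rate overall. The two comparisons disagree.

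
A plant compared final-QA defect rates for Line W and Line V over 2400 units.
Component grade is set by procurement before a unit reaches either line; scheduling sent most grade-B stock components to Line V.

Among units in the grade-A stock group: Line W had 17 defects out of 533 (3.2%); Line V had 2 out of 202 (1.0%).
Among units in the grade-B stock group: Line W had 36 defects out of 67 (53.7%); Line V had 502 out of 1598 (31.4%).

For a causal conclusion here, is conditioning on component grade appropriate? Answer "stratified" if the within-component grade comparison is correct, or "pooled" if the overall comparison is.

stratified

The stratified and pooled comparisons disagree (Line V wins within each component grade; Line W wins overall), so the answer turns on the causal role of component grade.
Since component grade is a pre-existing factor (not a product of the line) and it affects the outcome on its own, it is a confounder. The stratified rates, not the pooled rate, identify the causal effect.
Within each level — grade-A stock: 3.2% vs 1.0%; grade-B stock: 53.7% vs 31.4% — Line V is lower every time.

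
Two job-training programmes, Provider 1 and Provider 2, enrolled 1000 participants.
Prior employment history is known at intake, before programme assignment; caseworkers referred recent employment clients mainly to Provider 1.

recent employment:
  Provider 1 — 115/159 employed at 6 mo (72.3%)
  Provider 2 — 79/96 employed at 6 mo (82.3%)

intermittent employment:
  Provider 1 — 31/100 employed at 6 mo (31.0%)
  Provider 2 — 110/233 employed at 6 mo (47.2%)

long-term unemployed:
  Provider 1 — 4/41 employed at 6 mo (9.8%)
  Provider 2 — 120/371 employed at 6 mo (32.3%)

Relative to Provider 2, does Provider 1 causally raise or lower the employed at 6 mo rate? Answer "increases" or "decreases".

decreases

Nothing the programme does changes prior employment history; the imbalance is an allocation artefact. With prior employment history also predicting the outcome, the pooled figure is confounded, and the within-stratum comparison is the causal one.
Within each level — recent employment: 72.3% vs 82.3%; intermittent employment: 31.0% vs 47.2%; long-term unemployed: 9.8% vs 32.3% — Provider 2 is higher every time.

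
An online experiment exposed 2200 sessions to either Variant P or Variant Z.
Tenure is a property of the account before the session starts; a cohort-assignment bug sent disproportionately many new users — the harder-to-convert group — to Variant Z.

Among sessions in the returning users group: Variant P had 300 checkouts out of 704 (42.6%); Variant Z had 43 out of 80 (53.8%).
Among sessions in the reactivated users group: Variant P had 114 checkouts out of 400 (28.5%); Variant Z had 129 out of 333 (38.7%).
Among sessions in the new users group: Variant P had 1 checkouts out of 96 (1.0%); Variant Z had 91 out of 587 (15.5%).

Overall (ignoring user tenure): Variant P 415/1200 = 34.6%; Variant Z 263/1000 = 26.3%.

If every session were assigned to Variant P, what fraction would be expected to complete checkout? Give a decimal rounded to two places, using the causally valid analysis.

0.25

Variant Z is higher inside every user tenure stratum but Variant P is higher in aggregate. Whether to stratify depends on how user tenure relates to the variant.
User tenure is set before the variant has any effect — it is not caused by the variant — and it independently drives the outcome. That makes it a confounder, so the causal comparison is within user tenure levels.
Standardising Variant P to the population user tenure mix: 0.356·300/704 + 0.333·114/400 + 0.310·1/96 = 0.250.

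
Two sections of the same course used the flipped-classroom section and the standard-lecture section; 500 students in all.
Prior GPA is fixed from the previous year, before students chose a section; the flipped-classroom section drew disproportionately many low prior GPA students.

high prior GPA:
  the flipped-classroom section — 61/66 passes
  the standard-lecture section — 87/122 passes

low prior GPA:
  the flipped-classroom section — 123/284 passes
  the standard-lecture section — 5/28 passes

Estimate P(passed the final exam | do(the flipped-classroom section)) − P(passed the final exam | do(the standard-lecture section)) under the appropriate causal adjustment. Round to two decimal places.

Prior GPA band differs across teaching methods for reasons unrelated to any effect of the teaching method itself, and it separately predicts the outcome — a classic confounder. We must compare within prior GPA band levels.
Adjusting over the population distribution of prior GPA band: 0.376·(0.924−0.713) + 0.624·(0.433−0.179) = +0.238.

+0.24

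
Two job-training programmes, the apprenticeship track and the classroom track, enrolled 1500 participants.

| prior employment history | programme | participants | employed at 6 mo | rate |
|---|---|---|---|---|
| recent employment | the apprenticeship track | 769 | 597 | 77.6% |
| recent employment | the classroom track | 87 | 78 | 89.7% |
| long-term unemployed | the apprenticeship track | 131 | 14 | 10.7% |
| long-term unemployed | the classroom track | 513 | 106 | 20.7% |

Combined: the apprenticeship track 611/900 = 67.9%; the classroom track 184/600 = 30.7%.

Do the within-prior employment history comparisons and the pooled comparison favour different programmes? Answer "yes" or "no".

Within each prior employment history level (recent employment 77.6% vs 89.7%; long-term unemployed 10.7% vs 20.7%), the classroom track has the higher rate every time. Pooled: 67.9% vs 30.7% — the apprenticeship track has the higher rate overall. The two comparisons disagree.

yes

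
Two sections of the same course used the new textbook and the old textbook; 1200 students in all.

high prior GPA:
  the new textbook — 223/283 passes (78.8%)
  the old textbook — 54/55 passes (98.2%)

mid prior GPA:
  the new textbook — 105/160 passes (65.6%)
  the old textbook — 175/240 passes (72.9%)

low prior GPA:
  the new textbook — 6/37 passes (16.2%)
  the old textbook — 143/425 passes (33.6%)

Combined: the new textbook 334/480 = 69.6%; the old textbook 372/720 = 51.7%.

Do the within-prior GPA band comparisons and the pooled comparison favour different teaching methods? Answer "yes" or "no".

yes

Within each prior GPA band level (high prior GPA 78.8% vs 98.2%; mid prior GPA 65.6% vs 72.9%; low prior GPA 16.2% vs 33.6%), the old textbook has the higher rate every time. Pooled: 69.6% vs 51.7% — the new textbook has the higher rate overall. The two comparisons disagree.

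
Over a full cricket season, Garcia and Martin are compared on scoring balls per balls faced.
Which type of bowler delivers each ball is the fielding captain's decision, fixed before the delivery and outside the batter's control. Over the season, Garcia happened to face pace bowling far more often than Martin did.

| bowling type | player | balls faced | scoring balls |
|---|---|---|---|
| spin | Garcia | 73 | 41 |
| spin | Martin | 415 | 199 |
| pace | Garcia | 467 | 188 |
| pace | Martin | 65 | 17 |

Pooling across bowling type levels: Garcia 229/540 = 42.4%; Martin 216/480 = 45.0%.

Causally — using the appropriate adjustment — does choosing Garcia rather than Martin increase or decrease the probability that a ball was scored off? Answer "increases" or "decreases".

increases

The bowling type-specific comparison favours Garcia throughout, but the pooled figures favour Martin. The question is whether to condition on bowling type.
Bowling type is set before the player has any effect — it is not caused by the player — and it independently drives the outcome. That makes it a confounder, so the causal comparison is within bowling type levels.
Within each level — spin: 56.2% vs 48.0%; pace: 40.3% vs 26.2% — Garcia is higher every time.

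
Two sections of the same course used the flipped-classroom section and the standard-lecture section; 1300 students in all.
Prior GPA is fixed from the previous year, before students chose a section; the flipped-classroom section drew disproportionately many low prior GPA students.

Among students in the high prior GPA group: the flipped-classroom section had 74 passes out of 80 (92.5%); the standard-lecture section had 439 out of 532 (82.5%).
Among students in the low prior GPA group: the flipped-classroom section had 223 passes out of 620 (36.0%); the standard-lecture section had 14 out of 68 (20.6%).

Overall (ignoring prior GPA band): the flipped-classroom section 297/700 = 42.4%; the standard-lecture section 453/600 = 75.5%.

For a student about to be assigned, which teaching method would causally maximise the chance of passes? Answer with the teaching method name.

the flipped-classroom section is higher inside every prior GPA band stratum but the standard-lecture section is higher in aggregate. Whether to stratify depends on how prior GPA band relates to the teaching method.
Since prior GPA band is a pre-existing factor (not a product of the teaching method) and it affects the outcome on its own, it is a confounder. The stratified rates, not the pooled rate, identify the causal effect.
Within each level — high prior GPA: 92.5% vs 82.5%; low prior GPA: 36.0% vs 20.6% — the flipped-classroom section is higher every time.

the flipped-classroom section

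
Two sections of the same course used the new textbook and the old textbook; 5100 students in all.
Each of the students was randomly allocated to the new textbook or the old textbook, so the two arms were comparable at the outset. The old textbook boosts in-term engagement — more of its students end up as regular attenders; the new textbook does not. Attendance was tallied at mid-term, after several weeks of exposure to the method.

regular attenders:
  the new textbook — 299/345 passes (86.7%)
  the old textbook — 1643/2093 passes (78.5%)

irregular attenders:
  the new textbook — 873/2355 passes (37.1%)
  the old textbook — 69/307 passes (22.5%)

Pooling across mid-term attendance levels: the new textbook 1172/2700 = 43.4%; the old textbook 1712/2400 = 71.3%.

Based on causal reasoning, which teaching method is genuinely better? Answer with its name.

the old textbook

Because the teaching method influences mid-term attendance, mid-term attendance is a post-treatment mediator, not a confounder. Stratifying on it would bias the estimate; the causal effect is the crude pooled difference.
Pooled: the new textbook 43.4% vs the old textbook 71.3%; the old textbook is higher overall.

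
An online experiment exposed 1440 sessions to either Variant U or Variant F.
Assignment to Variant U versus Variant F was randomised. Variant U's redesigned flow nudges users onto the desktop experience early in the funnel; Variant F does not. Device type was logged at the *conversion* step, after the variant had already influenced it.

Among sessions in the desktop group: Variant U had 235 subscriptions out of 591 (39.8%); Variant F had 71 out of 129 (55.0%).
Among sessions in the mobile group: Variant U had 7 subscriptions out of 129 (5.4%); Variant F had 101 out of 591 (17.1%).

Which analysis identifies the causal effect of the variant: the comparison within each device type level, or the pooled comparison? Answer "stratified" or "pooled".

Device type here is a post-treatment variable shaped by the variant; conditioning on it would introduce bias rather than remove it. The overall comparison is the causal one.
Pooled: Variant U 33.6% vs Variant F 23.9%; Variant U is higher overall.

pooled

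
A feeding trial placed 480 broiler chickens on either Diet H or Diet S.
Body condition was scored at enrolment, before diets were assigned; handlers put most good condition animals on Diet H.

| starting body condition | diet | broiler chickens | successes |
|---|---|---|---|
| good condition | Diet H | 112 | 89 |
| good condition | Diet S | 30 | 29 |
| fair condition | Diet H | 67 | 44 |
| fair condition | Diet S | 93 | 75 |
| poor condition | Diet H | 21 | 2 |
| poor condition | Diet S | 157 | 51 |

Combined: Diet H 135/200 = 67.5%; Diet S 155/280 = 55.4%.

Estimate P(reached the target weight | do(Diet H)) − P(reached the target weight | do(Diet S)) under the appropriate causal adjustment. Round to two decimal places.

Within every starting body condition level Diet S has the higher rate, yet pooled Diet H does — Simpson's reversal.
Here starting body condition is a common cause — it drives both which diet a case falls under and the outcome. The crude comparison mixes populations; the stratum-specific rates are the causally relevant ones.
Adjusting over the population distribution of starting body condition: 0.296·(0.795−0.967) + 0.333·(0.657−0.806) + 0.371·(0.095−0.325) = -0.186.

-0.19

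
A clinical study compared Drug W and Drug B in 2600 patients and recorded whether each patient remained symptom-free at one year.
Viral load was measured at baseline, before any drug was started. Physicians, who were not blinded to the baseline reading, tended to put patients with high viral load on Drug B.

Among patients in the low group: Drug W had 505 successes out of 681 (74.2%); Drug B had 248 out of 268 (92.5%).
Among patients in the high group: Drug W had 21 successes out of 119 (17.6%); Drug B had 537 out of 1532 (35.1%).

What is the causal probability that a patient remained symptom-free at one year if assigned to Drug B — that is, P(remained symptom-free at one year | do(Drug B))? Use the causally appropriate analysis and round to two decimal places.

The stratified and pooled comparisons disagree (Drug B wins within each viral load; Drug W wins overall), so the answer turns on the causal role of viral load.
Viral load satisfies the back-door criterion: it is not a descendant of the drug, and it blocks the spurious path from drug to outcome. Adjusting for it (i.e., using the within-viral load rates) gives the causal effect.
Standardising Drug B to the population viral load mix: 0.365·248/268 + 0.635·537/1532 = 0.560.

0.56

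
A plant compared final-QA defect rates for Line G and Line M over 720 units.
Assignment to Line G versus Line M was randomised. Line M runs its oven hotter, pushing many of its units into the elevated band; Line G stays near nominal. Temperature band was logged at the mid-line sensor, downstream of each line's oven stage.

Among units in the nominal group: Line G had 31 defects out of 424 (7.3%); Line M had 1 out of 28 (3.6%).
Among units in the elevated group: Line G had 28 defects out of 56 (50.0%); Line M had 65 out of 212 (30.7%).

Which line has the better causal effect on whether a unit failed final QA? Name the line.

Line G

Within every in-process temperature band level Line M has the lower rate, yet pooled Line G does — Simpson's reversal.
In-process temperature band is downstream of the line. One should not condition on a consequence of treatment, so the overall rates are the right comparison.
Pooled: Line G 12.3% vs Line M 27.5%; Line G is lower overall.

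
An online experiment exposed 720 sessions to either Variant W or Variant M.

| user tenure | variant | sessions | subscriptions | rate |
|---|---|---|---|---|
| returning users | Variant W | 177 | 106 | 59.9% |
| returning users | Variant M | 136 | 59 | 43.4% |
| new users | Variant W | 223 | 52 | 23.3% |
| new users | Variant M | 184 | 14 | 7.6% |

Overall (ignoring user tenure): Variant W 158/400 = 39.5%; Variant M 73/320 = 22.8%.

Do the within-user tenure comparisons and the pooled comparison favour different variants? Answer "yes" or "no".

no

Within each user tenure level (returning users 59.9% vs 43.4%; new users 23.3% vs 7.6%), Variant W has the higher rate every time. Pooled: 39.5% vs 22.8% — Variant W has the higher rate overall. They agree.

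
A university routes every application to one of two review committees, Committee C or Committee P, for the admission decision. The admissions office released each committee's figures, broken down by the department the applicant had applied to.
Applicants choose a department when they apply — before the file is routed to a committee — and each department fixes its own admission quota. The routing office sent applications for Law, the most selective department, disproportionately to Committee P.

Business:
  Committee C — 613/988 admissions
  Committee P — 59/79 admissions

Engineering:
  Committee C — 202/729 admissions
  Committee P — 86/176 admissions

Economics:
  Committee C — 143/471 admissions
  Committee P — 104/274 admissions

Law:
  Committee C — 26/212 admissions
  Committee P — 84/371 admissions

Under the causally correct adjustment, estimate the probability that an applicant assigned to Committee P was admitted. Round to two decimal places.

0.50

Here department is a common cause — it drives both which review committee a case falls under and the outcome. The crude comparison mixes populations; the stratum-specific rates are the causally relevant ones.
Standardising Committee P to the population department mix: 0.323·59/79 + 0.274·86/176 + 0.226·104/274 + 0.177·84/371 = 0.501.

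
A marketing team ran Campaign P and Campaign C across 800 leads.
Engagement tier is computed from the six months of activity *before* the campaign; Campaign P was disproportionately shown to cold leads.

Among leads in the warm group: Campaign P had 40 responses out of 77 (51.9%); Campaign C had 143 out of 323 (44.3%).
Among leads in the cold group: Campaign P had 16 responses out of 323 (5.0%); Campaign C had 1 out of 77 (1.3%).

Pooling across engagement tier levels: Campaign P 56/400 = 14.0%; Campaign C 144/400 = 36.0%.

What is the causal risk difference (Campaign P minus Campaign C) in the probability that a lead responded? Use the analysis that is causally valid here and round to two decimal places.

+0.06

The stratified and pooled comparisons disagree (Campaign P wins within each engagement tier; Campaign C wins overall), so the answer turns on the causal role of engagement tier.
Engagement tier satisfies the back-door criterion: it is not a descendant of the campaign, and it blocks the spurious path from campaign to outcome. Adjusting for it (i.e., using the within-engagement tier rates) gives the causal effect.
Adjusting over the population distribution of engagement tier: 0.500·(0.519−0.443) + 0.500·(0.050−0.013) = +0.057.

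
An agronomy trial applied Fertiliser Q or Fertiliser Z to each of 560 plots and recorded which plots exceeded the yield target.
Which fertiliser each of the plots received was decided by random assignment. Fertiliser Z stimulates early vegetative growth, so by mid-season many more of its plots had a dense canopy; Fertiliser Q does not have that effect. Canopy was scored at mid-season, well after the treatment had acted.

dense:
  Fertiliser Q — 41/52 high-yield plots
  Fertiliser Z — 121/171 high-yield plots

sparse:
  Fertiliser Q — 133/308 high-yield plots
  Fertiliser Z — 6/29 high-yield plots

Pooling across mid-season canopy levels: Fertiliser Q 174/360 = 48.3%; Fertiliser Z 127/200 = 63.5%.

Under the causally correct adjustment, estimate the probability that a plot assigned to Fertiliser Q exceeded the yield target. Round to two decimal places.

0.48

The mid-season canopy-specific comparison favours Fertiliser Q throughout, but the pooled figures favour Fertiliser Z. The question is whether to condition on mid-season canopy.
Mid-season canopy lies on the pathway fertiliser → mid-season canopy → outcome, so adjusting for it blocks the indirect effect. For the total causal effect of fertiliser, use the unadjusted pooled rates.
So P(outcome | do(Fertiliser Q)) is just the pooled rate for Fertiliser Q: 174/360 = 0.483.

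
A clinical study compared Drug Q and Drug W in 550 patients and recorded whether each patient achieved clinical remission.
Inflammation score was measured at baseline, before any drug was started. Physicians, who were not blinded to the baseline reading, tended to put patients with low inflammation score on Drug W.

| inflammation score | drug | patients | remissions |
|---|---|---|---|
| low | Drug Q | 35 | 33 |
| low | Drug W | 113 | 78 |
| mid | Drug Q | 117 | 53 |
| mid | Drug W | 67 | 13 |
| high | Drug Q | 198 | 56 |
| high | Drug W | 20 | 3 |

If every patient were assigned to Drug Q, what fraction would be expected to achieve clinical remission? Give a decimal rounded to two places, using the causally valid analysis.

0.52

Drug Q is higher inside every inflammation score stratum but Drug W is higher in aggregate. Whether to stratify depends on how inflammation score relates to the drug.
Nothing the drug does changes inflammation score; the imbalance is an allocation artefact. With inflammation score also predicting the outcome, the pooled figure is confounded, and the within-stratum comparison is the causal one.
Standardising Drug Q to the population inflammation score mix: 0.269·33/35 + 0.335·53/117 + 0.396·56/198 = 0.517.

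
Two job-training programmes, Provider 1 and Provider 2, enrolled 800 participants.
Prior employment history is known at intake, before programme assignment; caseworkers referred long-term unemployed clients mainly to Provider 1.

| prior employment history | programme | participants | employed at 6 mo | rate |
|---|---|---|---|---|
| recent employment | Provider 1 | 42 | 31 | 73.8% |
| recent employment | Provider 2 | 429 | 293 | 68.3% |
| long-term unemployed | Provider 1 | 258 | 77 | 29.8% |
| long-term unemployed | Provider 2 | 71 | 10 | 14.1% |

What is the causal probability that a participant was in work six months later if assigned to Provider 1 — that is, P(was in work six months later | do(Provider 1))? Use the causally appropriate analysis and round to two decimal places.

Within every prior employment history level Provider 1 has the higher rate, yet pooled Provider 2 does — Simpson's reversal.
Prior employment history satisfies the back-door criterion: it is not a descendant of the programme, and it blocks the spurious path from programme to outcome. Adjusting for it (i.e., using the within-prior employment history rates) gives the causal effect.
Standardising Provider 1 to the population prior employment history mix: 0.589·31/42 + 0.411·77/258 = 0.557.

0.56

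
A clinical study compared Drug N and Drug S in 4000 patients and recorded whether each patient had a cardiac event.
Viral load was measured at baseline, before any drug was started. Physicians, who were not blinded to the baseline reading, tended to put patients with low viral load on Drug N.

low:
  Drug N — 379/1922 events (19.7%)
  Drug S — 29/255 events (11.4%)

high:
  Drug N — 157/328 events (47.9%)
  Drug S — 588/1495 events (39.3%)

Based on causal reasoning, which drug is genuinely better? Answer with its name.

Viral load is set before the drug has any effect — it is not caused by the drug — and it independently drives the outcome. That makes it a confounder, so the causal comparison is within viral load levels.
Within each level — low: 19.7% vs 11.4%; high: 47.9% vs 39.3% — Drug S is lower every time.

Drug S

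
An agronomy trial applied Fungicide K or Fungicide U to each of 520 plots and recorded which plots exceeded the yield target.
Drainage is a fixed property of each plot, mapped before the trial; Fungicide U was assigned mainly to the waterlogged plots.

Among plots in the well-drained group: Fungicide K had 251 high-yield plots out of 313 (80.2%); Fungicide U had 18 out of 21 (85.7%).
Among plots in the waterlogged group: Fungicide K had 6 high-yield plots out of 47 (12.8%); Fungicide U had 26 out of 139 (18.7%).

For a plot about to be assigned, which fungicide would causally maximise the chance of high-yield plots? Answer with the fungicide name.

Fungicide U is higher inside every field drainage stratum but Fungicide K is higher in aggregate. Whether to stratify depends on how field drainage relates to the fungicide.
Here field drainage is a common cause — it drives both which fungicide a case falls under and the outcome. The crude comparison mixes populations; the stratum-specific rates are the causally relevant ones.
Within each level — well-drained: 80.2% vs 85.7%; waterlogged: 12.8% vs 18.7% — Fungicide U is higher every time.

Fungicide U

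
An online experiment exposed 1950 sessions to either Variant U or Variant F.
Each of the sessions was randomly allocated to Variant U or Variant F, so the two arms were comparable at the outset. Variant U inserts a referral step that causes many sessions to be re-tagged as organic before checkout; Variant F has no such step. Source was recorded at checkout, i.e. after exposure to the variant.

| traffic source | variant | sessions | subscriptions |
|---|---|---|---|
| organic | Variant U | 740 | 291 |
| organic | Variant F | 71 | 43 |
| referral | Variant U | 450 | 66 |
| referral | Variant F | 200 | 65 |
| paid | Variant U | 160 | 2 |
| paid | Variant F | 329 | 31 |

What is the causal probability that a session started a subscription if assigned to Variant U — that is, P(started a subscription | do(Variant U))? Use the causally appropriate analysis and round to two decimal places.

0.27

Stratifying would compare variants among sessions the variants themselves sorted into traffic source groups — a form of selection on an intermediate. The unconditioned pooled rates give the total causal effect.
So P(outcome | do(Variant U)) is just the pooled rate for Variant U: 359/1350 = 0.266.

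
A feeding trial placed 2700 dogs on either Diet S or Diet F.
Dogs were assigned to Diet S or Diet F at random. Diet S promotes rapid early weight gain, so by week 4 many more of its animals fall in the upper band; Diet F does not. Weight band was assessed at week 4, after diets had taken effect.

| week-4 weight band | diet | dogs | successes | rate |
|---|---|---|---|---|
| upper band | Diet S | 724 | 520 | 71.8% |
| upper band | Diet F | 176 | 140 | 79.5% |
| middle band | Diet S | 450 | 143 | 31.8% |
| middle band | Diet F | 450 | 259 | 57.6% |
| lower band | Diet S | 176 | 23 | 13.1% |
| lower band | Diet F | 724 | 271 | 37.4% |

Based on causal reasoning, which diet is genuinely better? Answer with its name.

The stratified and pooled comparisons disagree (Diet F wins within each week-4 weight band; Diet S wins overall), so the answer turns on the causal role of week-4 weight band.
Week-4 weight band is recorded after the diet and is itself shifted by it — it sits on the causal path from diet to outcome. Conditioning on a mediator would strip out part of the effect we want; the pooled comparison gives the total causal effect.
Pooled: Diet S 50.8% vs Diet F 49.6%; Diet S is higher overall.

Diet S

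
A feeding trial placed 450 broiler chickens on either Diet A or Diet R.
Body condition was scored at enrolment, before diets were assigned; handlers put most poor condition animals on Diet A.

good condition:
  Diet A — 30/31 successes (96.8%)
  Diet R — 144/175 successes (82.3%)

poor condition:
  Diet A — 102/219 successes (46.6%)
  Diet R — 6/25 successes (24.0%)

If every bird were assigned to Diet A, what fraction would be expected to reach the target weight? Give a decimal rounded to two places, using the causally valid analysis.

Diet A is higher inside every starting body condition stratum but Diet R is higher in aggregate. Whether to stratify depends on how starting body condition relates to the diet.
Starting body condition is set before the diet has any effect — it is not caused by the diet — and it independently drives the outcome. That makes it a confounder, so the causal comparison is within starting body condition levels.
Standardising Diet A to the population starting body condition mix: 0.458·30/31 + 0.542·102/219 = 0.696.

0.70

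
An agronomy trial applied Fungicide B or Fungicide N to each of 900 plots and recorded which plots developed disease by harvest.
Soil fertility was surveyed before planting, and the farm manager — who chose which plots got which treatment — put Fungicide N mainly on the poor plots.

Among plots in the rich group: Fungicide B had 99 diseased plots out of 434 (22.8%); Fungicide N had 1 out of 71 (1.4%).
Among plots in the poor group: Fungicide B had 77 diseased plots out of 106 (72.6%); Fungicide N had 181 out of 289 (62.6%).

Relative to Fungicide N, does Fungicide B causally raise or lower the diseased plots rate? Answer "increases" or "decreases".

increases

Nothing the fungicide does changes soil fertility; the imbalance is an allocation artefact. With soil fertility also predicting the outcome, the pooled figure is confounded, and the within-stratum comparison is the causal one.
Within each level — rich: 22.8% vs 1.4%; poor: 72.6% vs 62.6% — Fungicide N is lower every time.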